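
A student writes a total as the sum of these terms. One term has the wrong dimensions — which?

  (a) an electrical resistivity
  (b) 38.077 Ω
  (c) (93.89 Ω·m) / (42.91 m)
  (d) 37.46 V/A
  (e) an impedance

(a)

In SI base units:
  (a) [electrical resistivity] = kg·m³·s⁻³·A⁻²
  (b) Ω = V·A⁻¹ = kg·m²·s⁻³·A⁻²
  (c) [kg·m³·s⁻³·A⁻²] / [m] = kg·m²·s⁻³·A⁻²
  (d) V·A⁻¹ = J·C⁻¹·A⁻¹ = kg·m²·s⁻³·A⁻²
  (e) [impedance] = kg·m²·s⁻³·A⁻²
All reduce to kg·m²·s⁻³·A⁻² except (a), which is kg·m³·s⁻³·A⁻².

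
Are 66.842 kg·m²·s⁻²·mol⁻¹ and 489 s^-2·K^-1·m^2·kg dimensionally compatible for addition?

No

Work out the base dimensions of each:
  66.842 kg·m²·s⁻²·mol⁻¹:  kg·m²·s⁻²·mol⁻¹
  489 s^-2·K^-1·m^2·kg:  kg·m²·s⁻²·K⁻¹
kg·m²·s⁻²·mol⁻¹ ≠ kg·m²·s⁻²·K⁻¹, so they cannot be added.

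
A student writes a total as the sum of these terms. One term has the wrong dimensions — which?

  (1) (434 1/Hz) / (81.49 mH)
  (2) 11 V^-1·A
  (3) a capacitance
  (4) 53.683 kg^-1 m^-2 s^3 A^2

Expand each in SI base units:
  (1) [s] / [kg·m²·s⁻²·A⁻²] = kg⁻¹·m⁻²·s³·A²
  (2) A·V⁻¹ = A·(J·C⁻¹)⁻¹ = kg⁻¹·m⁻²·s³·A²
  (3) [capacitance] = kg⁻¹·m⁻²·s⁴·A²
  (4) kg⁻¹·m⁻²·s³·A²
All reduce to kg⁻¹·m⁻²·s³·A² except (3), which is kg⁻¹·m⁻²·s⁴·A².

(3)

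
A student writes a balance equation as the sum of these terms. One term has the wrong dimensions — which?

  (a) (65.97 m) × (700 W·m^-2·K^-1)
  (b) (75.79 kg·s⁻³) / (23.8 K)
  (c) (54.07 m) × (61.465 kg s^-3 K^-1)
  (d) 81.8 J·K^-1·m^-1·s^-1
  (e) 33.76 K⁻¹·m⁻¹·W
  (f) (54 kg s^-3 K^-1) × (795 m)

Expand each in SI base units:
  (a) [m] · [kg·s⁻³·K⁻¹] = kg·m·s⁻³·K⁻¹
  (b) [kg·s⁻³] / [K] = kg·s⁻³·K⁻¹
  (c) [m] · [kg·s⁻³·K⁻¹] = kg·m·s⁻³·K⁻¹
  (d) J·s⁻¹·m⁻¹·K⁻¹ = N·m·s⁻¹·m⁻¹·K⁻¹ = kg·m·s⁻³·K⁻¹
  (e) W·m⁻¹·K⁻¹ = J·s⁻¹·m⁻¹·K⁻¹ = kg·m·s⁻³·K⁻¹
  (f) [kg·s⁻³·K⁻¹] · [m] = kg·m·s⁻³·K⁻¹
All reduce to kg·m·s⁻³·K⁻¹ except (b), which is kg·s⁻³·K⁻¹.

(b)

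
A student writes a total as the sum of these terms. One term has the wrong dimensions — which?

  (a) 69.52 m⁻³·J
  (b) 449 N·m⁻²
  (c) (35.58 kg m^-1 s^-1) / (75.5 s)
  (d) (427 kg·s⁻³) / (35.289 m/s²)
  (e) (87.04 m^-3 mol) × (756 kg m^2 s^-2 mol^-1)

Expand each in SI base units:
  (a) J·m⁻³ = N·m·m⁻³ = kg·m⁻¹·s⁻²
  (b) N·m⁻² = kg·m·s⁻²·m⁻² = kg·m⁻¹·s⁻²
  (c) [kg·m⁻¹·s⁻¹] / [s] = kg·m⁻¹·s⁻²
  (d) [kg·s⁻³] / [m·s⁻²] = kg·m⁻¹·s⁻¹
  (e) [m⁻³·mol] · [kg·m²·s⁻²·mol⁻¹] = kg·m⁻¹·s⁻²
All reduce to kg·m⁻¹·s⁻² except (d), which is kg·m⁻¹·s⁻¹.

(d)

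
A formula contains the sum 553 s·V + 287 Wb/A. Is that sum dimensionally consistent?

No

Dimensions:
  553 s·V:  V·s = J·C⁻¹·s = kg·m²·s⁻²·A⁻¹
  287 Wb/A:  Wb·A⁻¹ = V·s·A⁻¹ = kg·m²·s⁻²·A⁻²
kg·m²·s⁻²·A⁻¹ ≠ kg·m²·s⁻²·A⁻², so they cannot be added.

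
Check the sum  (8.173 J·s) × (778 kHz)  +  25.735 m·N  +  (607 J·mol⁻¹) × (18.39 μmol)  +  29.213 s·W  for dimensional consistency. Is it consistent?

In SI base units:
  (8.173 J·s) × (778 kHz):  [kg·m²·s⁻¹] · [s⁻¹] = kg·m²·s⁻²
  25.735 m·N:  N·m = kg·m·s⁻²·m = kg·m²·s⁻²
  (607 J·mol⁻¹) × (18.39 μmol):  [kg·m²·s⁻²·mol⁻¹] · [mol] = kg·m²·s⁻²
  29.213 s·W:  W·s = J·s⁻¹·s = kg·m²·s⁻²
Every term reduces to kg·m²·s⁻².

Yes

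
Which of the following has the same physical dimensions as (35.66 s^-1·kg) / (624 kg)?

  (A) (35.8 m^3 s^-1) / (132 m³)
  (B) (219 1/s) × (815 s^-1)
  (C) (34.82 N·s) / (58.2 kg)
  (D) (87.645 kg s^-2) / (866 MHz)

(A)

Reference: [kg·s⁻¹] / [kg] = s⁻¹.
Each option:
  (A) [m³·s⁻¹] / [m³] = s⁻¹  ← same
  (B) [s⁻¹] · [s⁻¹] = s⁻²
  (C) [kg·m·s⁻¹] / [kg] = m·s⁻¹
  (D) [kg·s⁻²] / [s⁻¹] = kg·s⁻¹
Only (A) matches s⁻¹.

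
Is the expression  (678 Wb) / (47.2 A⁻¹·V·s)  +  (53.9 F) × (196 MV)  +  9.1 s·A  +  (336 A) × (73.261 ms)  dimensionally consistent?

No

Dimensions:
  (678 Wb) / (47.2 A⁻¹·V·s):  [kg·m²·s⁻²·A⁻¹] / [kg·m²·s⁻²·A⁻²] = A
  (53.9 F) × (196 MV):  [kg⁻¹·m⁻²·s⁴·A²] · [kg·m²·s⁻³·A⁻¹] = s·A
  9.1 s·A:  A·s = s·A
  (336 A) × (73.261 ms):  [A] · [s] = s·A
The terms do not share a single dimension (A vs s·A).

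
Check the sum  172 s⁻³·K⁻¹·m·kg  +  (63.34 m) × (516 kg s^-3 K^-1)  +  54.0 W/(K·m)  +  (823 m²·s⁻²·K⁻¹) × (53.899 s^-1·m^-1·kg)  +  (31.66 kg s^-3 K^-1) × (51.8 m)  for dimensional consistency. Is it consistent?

Dimensions:
  172 s⁻³·K⁻¹·m·kg:  kg·m·s⁻³·K⁻¹
  (63.34 m) × (516 kg s^-3 K^-1):  [m] · [kg·s⁻³·K⁻¹] = kg·m·s⁻³·K⁻¹
  54.0 W/(K·m):  W·m⁻¹·K⁻¹ = J·s⁻¹·m⁻¹·K⁻¹ = kg·m·s⁻³·K⁻¹
  (823 m²·s⁻²·K⁻¹) × (53.899 s^-1·m^-1·kg):  [m²·s⁻²·K⁻¹] · [kg·m⁻¹·s⁻¹] = kg·m·s⁻³·K⁻¹
  (31.66 kg s^-3 K^-1) × (51.8 m):  [kg·s⁻³·K⁻¹] · [m] = kg·m·s⁻³·K⁻¹
Every term reduces to kg·m·s⁻³·K⁻¹.

Yes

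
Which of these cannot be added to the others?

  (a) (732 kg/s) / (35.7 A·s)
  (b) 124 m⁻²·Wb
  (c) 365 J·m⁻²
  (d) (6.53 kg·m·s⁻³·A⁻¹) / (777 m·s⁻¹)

(c)

Dimensions:
  (a) [kg·s⁻¹] / [s·A] = kg·s⁻²·A⁻¹
  (b) Wb·m⁻² = V·s·m⁻² = kg·s⁻²·A⁻¹
  (c) J·m⁻² = N·m·m⁻² = kg·s⁻²
  (d) [kg·m·s⁻³·A⁻¹] / [m·s⁻¹] = kg·s⁻²·A⁻¹
All reduce to kg·s⁻²·A⁻¹ except (c), which is kg·s⁻².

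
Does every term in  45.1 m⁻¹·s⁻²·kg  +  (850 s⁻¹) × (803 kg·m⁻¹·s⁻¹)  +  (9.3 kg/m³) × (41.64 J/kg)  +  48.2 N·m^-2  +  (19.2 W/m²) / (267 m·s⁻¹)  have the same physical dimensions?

Work out the base dimensions of each:
  45.1 m⁻¹·s⁻²·kg:  kg·m⁻¹·s⁻²
  (850 s⁻¹) × (803 kg·m⁻¹·s⁻¹):  [s⁻¹] · [kg·m⁻¹·s⁻¹] = kg·m⁻¹·s⁻²
  (9.3 kg/m³) × (41.64 J/kg):  [kg·m⁻³] · [m²·s⁻²] = kg·m⁻¹·s⁻²
  48.2 N·m^-2:  N·m⁻² = kg·m·s⁻²·m⁻² = kg·m⁻¹·s⁻²
  (19.2 W/m²) / (267 m·s⁻¹):  [kg·s⁻³] / [m·s⁻¹] = kg·m⁻¹·s⁻²
Every term reduces to kg·m⁻¹·s⁻².

Yes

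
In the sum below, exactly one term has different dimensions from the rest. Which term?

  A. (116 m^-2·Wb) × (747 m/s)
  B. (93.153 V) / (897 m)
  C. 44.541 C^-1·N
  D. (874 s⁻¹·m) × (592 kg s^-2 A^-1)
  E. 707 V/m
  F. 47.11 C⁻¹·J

F.

Reduce each to base SI dimensions:
  A. [kg·s⁻²·A⁻¹] · [m·s⁻¹] = kg·m·s⁻³·A⁻¹
  B. [kg·m²·s⁻³·A⁻¹] / [m] = kg·m·s⁻³·A⁻¹
  C. N·C⁻¹ = kg·m·s⁻²·(s·A)⁻¹ = kg·m·s⁻³·A⁻¹
  D. [m·s⁻¹] · [kg·s⁻²·A⁻¹] = kg·m·s⁻³·A⁻¹
  E. V·m⁻¹ = J·C⁻¹·m⁻¹ = kg·m·s⁻³·A⁻¹
  F. J·C⁻¹ = N·m·(s·A)⁻¹ = kg·m²·s⁻³·A⁻¹
All reduce to kg·m·s⁻³·A⁻¹ except F., which is kg·m²·s⁻³·A⁻¹.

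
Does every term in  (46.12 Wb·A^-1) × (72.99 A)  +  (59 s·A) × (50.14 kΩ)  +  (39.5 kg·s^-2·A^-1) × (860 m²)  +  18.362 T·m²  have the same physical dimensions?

Yes

In SI base units:
  (46.12 Wb·A^-1) × (72.99 A):  [kg·m²·s⁻²·A⁻²] · [A] = kg·m²·s⁻²·A⁻¹
  (59 s·A) × (50.14 kΩ):  [s·A] · [kg·m²·s⁻³·A⁻²] = kg·m²·s⁻²·A⁻¹
  (39.5 kg·s^-2·A^-1) × (860 m²):  [kg·s⁻²·A⁻¹] · [m²] = kg·m²·s⁻²·A⁻¹
  18.362 T·m²:  T·m² = Wb·m⁻²·m² = kg·m²·s⁻²·A⁻¹
Every term reduces to kg·m²·s⁻²·A⁻¹.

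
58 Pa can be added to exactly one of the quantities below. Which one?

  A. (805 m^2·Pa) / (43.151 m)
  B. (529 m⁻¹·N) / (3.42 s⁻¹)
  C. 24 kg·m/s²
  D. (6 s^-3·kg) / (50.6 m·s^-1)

D.

Reference: Pa = N·m⁻² = kg·m⁻¹·s⁻².
Each option:
  A. [kg·m·s⁻²] / [m] = kg·s⁻²
  B. [kg·s⁻²] / [s⁻¹] = kg·s⁻¹
  C. kg·m·s⁻²
  D. [kg·s⁻³] / [m·s⁻¹] = kg·m⁻¹·s⁻²  ← same
Only D. matches kg·m⁻¹·s⁻².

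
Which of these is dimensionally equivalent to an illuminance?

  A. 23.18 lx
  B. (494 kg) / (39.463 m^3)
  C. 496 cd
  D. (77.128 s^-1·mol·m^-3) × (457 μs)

Reference: [illuminance] = m⁻²·cd.
Each option:
  A. lx = lm·m⁻² = m⁻²·cd  ← same
  B. [kg] / [m³] = kg·m⁻³
  C. cd
  D. [m⁻³·s⁻¹·mol] · [s] = m⁻³·mol
Only A. matches m⁻²·cd.

A.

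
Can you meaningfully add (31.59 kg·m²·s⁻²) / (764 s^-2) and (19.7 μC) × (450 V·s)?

Expand each in SI base units:
  (31.59 kg·m²·s⁻²) / (764 s^-2):  [kg·m²·s⁻²] / [s⁻²] = kg·m²
  (19.7 μC) × (450 V·s):  [s·A] · [kg·m²·s⁻²·A⁻¹] = kg·m²·s⁻¹
kg·m² ≠ kg·m²·s⁻¹, so they cannot be added.

No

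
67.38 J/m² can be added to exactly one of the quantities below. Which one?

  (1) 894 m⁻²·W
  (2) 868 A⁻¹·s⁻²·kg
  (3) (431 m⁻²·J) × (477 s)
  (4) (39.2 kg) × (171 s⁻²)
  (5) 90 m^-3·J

Reference: J·m⁻² = N·m·m⁻² = kg·s⁻².
Each option:
  (1) W·m⁻² = J·s⁻¹·m⁻² = kg·s⁻³
  (2) kg·s⁻²·A⁻¹
  (3) [kg·s⁻²] · [s] = kg·s⁻¹
  (4) [kg] · [s⁻²] = kg·s⁻²  ← same
  (5) J·m⁻³ = N·m·m⁻³ = kg·m⁻¹·s⁻²
Only (4) matches kg·s⁻².

(4)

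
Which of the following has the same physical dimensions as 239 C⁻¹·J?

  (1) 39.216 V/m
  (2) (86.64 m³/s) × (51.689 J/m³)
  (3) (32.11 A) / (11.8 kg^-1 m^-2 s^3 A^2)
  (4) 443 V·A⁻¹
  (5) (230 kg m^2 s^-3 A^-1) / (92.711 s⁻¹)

(3)

Reference: J·C⁻¹ = N·m·(s·A)⁻¹ = kg·m²·s⁻³·A⁻¹.
Each option:
  (1) V·m⁻¹ = J·C⁻¹·m⁻¹ = kg·m·s⁻³·A⁻¹
  (2) [m³·s⁻¹] · [kg·m⁻¹·s⁻²] = kg·m²·s⁻³
  (3) [A] / [kg⁻¹·m⁻²·s³·A²] = kg·m²·s⁻³·A⁻¹  ← same
  (4) V·A⁻¹ = J·C⁻¹·A⁻¹ = kg·m²·s⁻³·A⁻²
  (5) [kg·m²·s⁻³·A⁻¹] / [s⁻¹] = kg·m²·s⁻²·A⁻¹
Only (3) matches kg·m²·s⁻³·A⁻¹.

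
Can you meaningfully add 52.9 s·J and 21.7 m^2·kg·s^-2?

No

Expand each in SI base units:
  52.9 s·J:  J·s = N·m·s = kg·m²·s⁻¹
  21.7 m^2·kg·s^-2:  kg·m²·s⁻²
kg·m²·s⁻¹ ≠ kg·m²·s⁻², so they cannot be added.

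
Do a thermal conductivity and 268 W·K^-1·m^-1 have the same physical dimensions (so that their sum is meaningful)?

Expand each in SI base units:
  a thermal conductivity:  [thermal conductivity] = kg·m·s⁻³·K⁻¹
  268 W·K^-1·m^-1:  W·m⁻¹·K⁻¹ = J·s⁻¹·m⁻¹·K⁻¹ = kg·m·s⁻³·K⁻¹
Both are kg·m·s⁻³·K⁻¹, so they have the same dimensions and can be added.

Yes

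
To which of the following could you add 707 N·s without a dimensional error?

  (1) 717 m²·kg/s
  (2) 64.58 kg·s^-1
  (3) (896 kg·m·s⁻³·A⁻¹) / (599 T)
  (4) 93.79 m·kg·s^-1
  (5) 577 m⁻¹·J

(4)

Reference: N·s = kg·m·s⁻²·s = kg·m·s⁻¹.
Each option:
  (1) kg·m²·s⁻¹
  (2) kg·s⁻¹
  (3) [kg·m·s⁻³·A⁻¹] / [kg·s⁻²·A⁻¹] = m·s⁻¹
  (4) kg·m·s⁻¹  ← same
  (5) J·m⁻¹ = N·m·m⁻¹ = kg·m·s⁻²
Only (4) matches kg·m·s⁻¹.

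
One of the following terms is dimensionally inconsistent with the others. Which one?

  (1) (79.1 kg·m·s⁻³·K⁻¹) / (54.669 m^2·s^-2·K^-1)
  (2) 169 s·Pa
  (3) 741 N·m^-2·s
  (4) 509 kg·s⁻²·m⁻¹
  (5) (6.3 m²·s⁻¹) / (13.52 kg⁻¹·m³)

(4)

Reduce each to base SI dimensions:
  (1) [kg·m·s⁻³·K⁻¹] / [m²·s⁻²·K⁻¹] = kg·m⁻¹·s⁻¹
  (2) Pa·s = N·m⁻²·s = kg·m⁻¹·s⁻¹
  (3) N·s·m⁻² = kg·m·s⁻²·s·m⁻² = kg·m⁻¹·s⁻¹
  (4) kg·m⁻¹·s⁻²
  (5) [m²·s⁻¹] / [kg⁻¹·m³] = kg·m⁻¹·s⁻¹
All reduce to kg·m⁻¹·s⁻¹ except (4), which is kg·m⁻¹·s⁻².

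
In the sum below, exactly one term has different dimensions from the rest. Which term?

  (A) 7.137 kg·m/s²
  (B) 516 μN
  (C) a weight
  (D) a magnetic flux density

(D)

Expand each in SI base units:
  (A) kg·m·s⁻²
  (B) N = kg·m·s⁻²
  (C) [weight] = kg·m·s⁻²
  (D) [magnetic flux density] = kg·s⁻²·A⁻¹
All reduce to kg·m·s⁻² except (D), which is kg·s⁻²·A⁻¹.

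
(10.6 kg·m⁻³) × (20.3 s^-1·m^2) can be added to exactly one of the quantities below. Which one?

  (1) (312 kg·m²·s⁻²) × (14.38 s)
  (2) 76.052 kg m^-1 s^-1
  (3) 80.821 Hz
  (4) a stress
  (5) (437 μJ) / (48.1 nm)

(2)

Reference: [kg·m⁻³] · [m²·s⁻¹] = kg·m⁻¹·s⁻¹.
Each option:
  (1) [kg·m²·s⁻²] · [s] = kg·m²·s⁻¹
  (2) kg·m⁻¹·s⁻¹  ← same
  (3) Hz = s⁻¹
  (4) [stress] = kg·m⁻¹·s⁻²
  (5) [kg·m²·s⁻²] / [m] = kg·m·s⁻²
Only (2) matches kg·m⁻¹·s⁻¹.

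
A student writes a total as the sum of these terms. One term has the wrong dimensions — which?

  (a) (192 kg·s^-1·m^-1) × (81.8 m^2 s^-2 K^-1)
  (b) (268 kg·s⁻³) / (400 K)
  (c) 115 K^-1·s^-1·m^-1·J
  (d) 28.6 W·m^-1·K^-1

(b)

Reduce each to base SI dimensions:
  (a) [kg·m⁻¹·s⁻¹] · [m²·s⁻²·K⁻¹] = kg·m·s⁻³·K⁻¹
  (b) [kg·s⁻³] / [K] = kg·s⁻³·K⁻¹
  (c) J·s⁻¹·m⁻¹·K⁻¹ = N·m·s⁻¹·m⁻¹·K⁻¹ = kg·m·s⁻³·K⁻¹
  (d) W·m⁻¹·K⁻¹ = J·s⁻¹·m⁻¹·K⁻¹ = kg·m·s⁻³·K⁻¹
All reduce to kg·m·s⁻³·K⁻¹ except (b), which is kg·s⁻³·K⁻¹.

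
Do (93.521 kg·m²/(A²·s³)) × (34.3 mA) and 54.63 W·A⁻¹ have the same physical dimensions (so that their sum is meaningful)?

Yes

Reduce each to base SI dimensions:
  (93.521 kg·m²/(A²·s³)) × (34.3 mA):  [kg·m²·s⁻³·A⁻²] · [A] = kg·m²·s⁻³·A⁻¹
  54.63 W·A⁻¹:  W·A⁻¹ = J·s⁻¹·A⁻¹ = kg·m²·s⁻³·A⁻¹
Both are kg·m²·s⁻³·A⁻¹, so they have the same dimensions and can be added.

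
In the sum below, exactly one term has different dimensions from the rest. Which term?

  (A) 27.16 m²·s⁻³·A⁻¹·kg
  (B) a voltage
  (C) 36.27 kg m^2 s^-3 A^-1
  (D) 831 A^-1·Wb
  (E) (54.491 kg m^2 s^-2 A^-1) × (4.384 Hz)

(D)

Expand each in SI base units:
  (A) kg·m²·s⁻³·A⁻¹
  (B) [voltage] = kg·m²·s⁻³·A⁻¹
  (C) kg·m²·s⁻³·A⁻¹
  (D) Wb·A⁻¹ = V·s·A⁻¹ = kg·m²·s⁻²·A⁻²
  (E) [kg·m²·s⁻²·A⁻¹] · [s⁻¹] = kg·m²·s⁻³·A⁻¹
All reduce to kg·m²·s⁻³·A⁻¹ except (D), which is kg·m²·s⁻²·A⁻².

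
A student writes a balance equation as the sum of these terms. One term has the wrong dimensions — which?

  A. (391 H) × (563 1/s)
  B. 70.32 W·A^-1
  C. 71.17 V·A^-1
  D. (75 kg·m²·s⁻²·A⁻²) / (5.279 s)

Work out the base dimensions of each:
  A. [kg·m²·s⁻²·A⁻²] · [s⁻¹] = kg·m²·s⁻³·A⁻²
  B. W·A⁻¹ = J·s⁻¹·A⁻¹ = kg·m²·s⁻³·A⁻¹
  C. V·A⁻¹ = J·C⁻¹·A⁻¹ = kg·m²·s⁻³·A⁻²
  D. [kg·m²·s⁻²·A⁻²] / [s] = kg·m²·s⁻³·A⁻²
All reduce to kg·m²·s⁻³·A⁻² except B., which is kg·m²·s⁻³·A⁻¹.

B.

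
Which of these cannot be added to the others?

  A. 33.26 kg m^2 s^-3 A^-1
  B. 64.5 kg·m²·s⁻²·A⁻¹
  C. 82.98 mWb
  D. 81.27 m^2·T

Dimensions:
  A. kg·m²·s⁻³·A⁻¹
  B. kg·m²·s⁻²·A⁻¹
  C. Wb = V·s = kg·m²·s⁻²·A⁻¹
  D. T·m² = Wb·m⁻²·m² = kg·m²·s⁻²·A⁻¹
All reduce to kg·m²·s⁻²·A⁻¹ except A., which is kg·m²·s⁻³·A⁻¹.

A.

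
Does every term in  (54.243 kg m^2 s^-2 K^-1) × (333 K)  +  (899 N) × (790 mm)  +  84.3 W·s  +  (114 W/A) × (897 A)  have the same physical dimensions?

Expand each in SI base units:
  (54.243 kg m^2 s^-2 K^-1) × (333 K):  [kg·m²·s⁻²·K⁻¹] · [K] = kg·m²·s⁻²
  (899 N) × (790 mm):  [kg·m·s⁻²] · [m] = kg·m²·s⁻²
  84.3 W·s:  W·s = J·s⁻¹·s = kg·m²·s⁻²
  (114 W/A) × (897 A):  [kg·m²·s⁻³·A⁻¹] · [A] = kg·m²·s⁻³
The terms do not share a single dimension (kg·m²·s⁻² vs kg·m²·s⁻³).

No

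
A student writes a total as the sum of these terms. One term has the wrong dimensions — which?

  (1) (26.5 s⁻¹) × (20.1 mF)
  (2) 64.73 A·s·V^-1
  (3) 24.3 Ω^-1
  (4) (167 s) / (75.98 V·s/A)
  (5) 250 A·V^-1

(2)

Expand each in SI base units:
  (1) [s⁻¹] · [kg⁻¹·m⁻²·s⁴·A²] = kg⁻¹·m⁻²·s³·A²
  (2) A·s·V⁻¹ = A·s·(J·C⁻¹)⁻¹ = kg⁻¹·m⁻²·s⁴·A²
  (3) Ω⁻¹ = (V·A⁻¹)⁻¹ = kg⁻¹·m⁻²·s³·A²
  (4) [s] / [kg·m²·s⁻²·A⁻²] = kg⁻¹·m⁻²·s³·A²
  (5) A·V⁻¹ = A·(J·C⁻¹)⁻¹ = kg⁻¹·m⁻²·s³·A²
All reduce to kg⁻¹·m⁻²·s³·A² except (2), which is kg⁻¹·m⁻²·s⁴·A².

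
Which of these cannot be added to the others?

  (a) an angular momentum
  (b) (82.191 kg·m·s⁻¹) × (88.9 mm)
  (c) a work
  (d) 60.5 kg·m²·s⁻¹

Work out the base dimensions of each:
  (a) [angular momentum] = kg·m²·s⁻¹
  (b) [kg·m·s⁻¹] · [m] = kg·m²·s⁻¹
  (c) [work] = kg·m²·s⁻²
  (d) kg·m²·s⁻¹
All reduce to kg·m²·s⁻¹ except (c), which is kg·m²·s⁻².

(c)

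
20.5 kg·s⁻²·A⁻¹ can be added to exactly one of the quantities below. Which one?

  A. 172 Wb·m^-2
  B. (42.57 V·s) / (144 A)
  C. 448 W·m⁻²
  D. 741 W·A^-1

A.

Reference: kg·s⁻²·A⁻¹.
Each option:
  A. Wb·m⁻² = V·s·m⁻² = kg·s⁻²·A⁻¹  ← same
  B. [kg·m²·s⁻²·A⁻¹] / [A] = kg·m²·s⁻²·A⁻²
  C. W·m⁻² = J·s⁻¹·m⁻² = kg·s⁻³
  D. W·A⁻¹ = J·s⁻¹·A⁻¹ = kg·m²·s⁻³·A⁻¹
Only A. matches kg·s⁻²·A⁻¹.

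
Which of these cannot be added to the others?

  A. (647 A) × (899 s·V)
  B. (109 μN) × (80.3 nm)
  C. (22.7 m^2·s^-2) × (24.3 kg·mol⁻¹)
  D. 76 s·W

C.

Expand each in SI base units:
  A. [A] · [kg·m²·s⁻²·A⁻¹] = kg·m²·s⁻²
  B. [kg·m·s⁻²] · [m] = kg·m²·s⁻²
  C. [m²·s⁻²] · [kg·mol⁻¹] = kg·m²·s⁻²·mol⁻¹
  D. W·s = J·s⁻¹·s = kg·m²·s⁻²
All reduce to kg·m²·s⁻² except C., which is kg·m²·s⁻²·mol⁻¹.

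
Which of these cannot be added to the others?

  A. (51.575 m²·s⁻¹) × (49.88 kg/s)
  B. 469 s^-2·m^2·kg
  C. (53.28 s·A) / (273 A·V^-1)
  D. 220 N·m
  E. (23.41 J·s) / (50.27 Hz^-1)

C.

Dimensions:
  A. [m²·s⁻¹] · [kg·s⁻¹] = kg·m²·s⁻²
  B. kg·m²·s⁻²
  C. [s·A] / [kg⁻¹·m⁻²·s³·A²] = kg·m²·s⁻²·A⁻¹
  D. N·m = kg·m·s⁻²·m = kg·m²·s⁻²
  E. [kg·m²·s⁻¹] / [s] = kg·m²·s⁻²
All reduce to kg·m²·s⁻² except C., which is kg·m²·s⁻²·A⁻¹.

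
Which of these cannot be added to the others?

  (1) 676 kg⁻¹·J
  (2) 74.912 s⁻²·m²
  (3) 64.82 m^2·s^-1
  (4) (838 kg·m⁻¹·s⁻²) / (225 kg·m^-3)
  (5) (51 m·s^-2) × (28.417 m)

Dimensions:
  (1) J·kg⁻¹ = N·m·kg⁻¹ = m²·s⁻²
  (2) m²·s⁻²
  (3) m²·s⁻¹
  (4) [kg·m⁻¹·s⁻²] / [kg·m⁻³] = m²·s⁻²
  (5) [m·s⁻²] · [m] = m²·s⁻²
All reduce to m²·s⁻² except (3), which is m²·s⁻¹.

(3)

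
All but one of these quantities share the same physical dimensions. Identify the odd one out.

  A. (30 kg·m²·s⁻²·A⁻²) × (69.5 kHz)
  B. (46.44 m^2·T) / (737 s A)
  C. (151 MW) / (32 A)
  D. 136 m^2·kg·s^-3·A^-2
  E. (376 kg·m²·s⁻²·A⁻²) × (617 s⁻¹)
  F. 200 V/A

C.

Expand each in SI base units:
  A. [kg·m²·s⁻²·A⁻²] · [s⁻¹] = kg·m²·s⁻³·A⁻²
  B. [kg·m²·s⁻²·A⁻¹] / [s·A] = kg·m²·s⁻³·A⁻²
  C. [kg·m²·s⁻³] / [A] = kg·m²·s⁻³·A⁻¹
  D. kg·m²·s⁻³·A⁻²
  E. [kg·m²·s⁻²·A⁻²] · [s⁻¹] = kg·m²·s⁻³·A⁻²
  F. V·A⁻¹ = J·C⁻¹·A⁻¹ = kg·m²·s⁻³·A⁻²
All reduce to kg·m²·s⁻³·A⁻² except C., which is kg·m²·s⁻³·A⁻¹.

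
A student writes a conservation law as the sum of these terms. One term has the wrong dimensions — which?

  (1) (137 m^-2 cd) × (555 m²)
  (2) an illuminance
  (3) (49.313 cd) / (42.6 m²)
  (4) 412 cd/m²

(1)

Expand each in SI base units:
  (1) [m⁻²·cd] · [m²] = cd
  (2) [illuminance] = m⁻²·cd
  (3) [cd] / [m²] = m⁻²·cd
  (4) cd·m⁻² = m⁻²·cd
All reduce to m⁻²·cd except (1), which is cd.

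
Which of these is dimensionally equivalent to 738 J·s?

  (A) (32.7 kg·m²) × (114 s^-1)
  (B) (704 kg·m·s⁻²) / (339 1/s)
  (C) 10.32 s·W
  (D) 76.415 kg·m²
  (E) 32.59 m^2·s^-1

Reference: J·s = N·m·s = kg·m²·s⁻¹.
Each option:
  (A) [kg·m²] · [s⁻¹] = kg·m²·s⁻¹  ← same
  (B) [kg·m·s⁻²] / [s⁻¹] = kg·m·s⁻¹
  (C) W·s = J·s⁻¹·s = kg·m²·s⁻²
  (D) kg·m²
  (E) m²·s⁻¹
Only (A) matches kg·m²·s⁻¹.

(A)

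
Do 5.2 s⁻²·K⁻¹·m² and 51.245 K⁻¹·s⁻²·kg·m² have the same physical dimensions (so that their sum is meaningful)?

In SI base units:
  5.2 s⁻²·K⁻¹·m²:  m²·s⁻²·K⁻¹
  51.245 K⁻¹·s⁻²·kg·m²:  kg·m²·s⁻²·K⁻¹
m²·s⁻²·K⁻¹ ≠ kg·m²·s⁻²·K⁻¹, so they cannot be added.

No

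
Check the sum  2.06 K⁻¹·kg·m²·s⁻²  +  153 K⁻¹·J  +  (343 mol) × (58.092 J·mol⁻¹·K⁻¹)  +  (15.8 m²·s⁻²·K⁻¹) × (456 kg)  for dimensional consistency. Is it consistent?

Dimensions:
  2.06 K⁻¹·kg·m²·s⁻²:  kg·m²·s⁻²·K⁻¹
  153 K⁻¹·J:  J·K⁻¹ = N·m·K⁻¹ = kg·m²·s⁻²·K⁻¹
  (343 mol) × (58.092 J·mol⁻¹·K⁻¹):  [mol] · [kg·m²·s⁻²·K⁻¹·mol⁻¹] = kg·m²·s⁻²·K⁻¹
  (15.8 m²·s⁻²·K⁻¹) × (456 kg):  [m²·s⁻²·K⁻¹] · [kg] = kg·m²·s⁻²·K⁻¹
Every term reduces to kg·m²·s⁻²·K⁻¹.

Yes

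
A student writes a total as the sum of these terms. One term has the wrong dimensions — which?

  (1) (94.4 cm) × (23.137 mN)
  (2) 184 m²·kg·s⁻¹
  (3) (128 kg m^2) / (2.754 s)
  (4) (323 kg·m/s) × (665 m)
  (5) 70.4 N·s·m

(1)

Work out the base dimensions of each:
  (1) [m] · [kg·m·s⁻²] = kg·m²·s⁻²
  (2) kg·m²·s⁻¹
  (3) [kg·m²] / [s] = kg·m²·s⁻¹
  (4) [kg·m·s⁻¹] · [m] = kg·m²·s⁻¹
  (5) N·m·s = kg·m·s⁻²·m·s = kg·m²·s⁻¹
All reduce to kg·m²·s⁻¹ except (1), which is kg·m²·s⁻².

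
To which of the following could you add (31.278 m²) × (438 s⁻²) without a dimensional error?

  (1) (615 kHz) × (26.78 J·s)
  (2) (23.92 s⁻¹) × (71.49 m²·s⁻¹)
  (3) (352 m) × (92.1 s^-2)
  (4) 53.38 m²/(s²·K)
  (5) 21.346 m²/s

(2)

Reference: [m²] · [s⁻²] = m²·s⁻².
Each option:
  (1) [s⁻¹] · [kg·m²·s⁻¹] = kg·m²·s⁻²
  (2) [s⁻¹] · [m²·s⁻¹] = m²·s⁻²  ← same
  (3) [m] · [s⁻²] = m·s⁻²
  (4) m²·s⁻²·K⁻¹
  (5) m²·s⁻¹
Only (2) matches m²·s⁻².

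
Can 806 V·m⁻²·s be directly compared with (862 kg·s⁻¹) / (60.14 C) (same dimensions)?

Yes

Expand each in SI base units:
  806 V·m⁻²·s:  V·s·m⁻² = J·C⁻¹·s·m⁻² = kg·s⁻²·A⁻¹
  (862 kg·s⁻¹) / (60.14 C):  [kg·s⁻¹] / [s·A] = kg·s⁻²·A⁻¹
Both are kg·s⁻²·A⁻¹, so they have the same dimensions and can be added.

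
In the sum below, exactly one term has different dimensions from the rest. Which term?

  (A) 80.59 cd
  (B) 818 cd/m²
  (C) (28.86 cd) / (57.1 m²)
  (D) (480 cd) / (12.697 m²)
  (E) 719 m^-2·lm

(A)

Work out the base dimensions of each:
  (A) cd
  (B) cd·m⁻² = m⁻²·cd
  (C) [cd] / [m²] = m⁻²·cd
  (D) [cd] / [m²] = m⁻²·cd
  (E) lm·m⁻² = cd·m⁻² = m⁻²·cd
All reduce to m⁻²·cd except (A), which is cd.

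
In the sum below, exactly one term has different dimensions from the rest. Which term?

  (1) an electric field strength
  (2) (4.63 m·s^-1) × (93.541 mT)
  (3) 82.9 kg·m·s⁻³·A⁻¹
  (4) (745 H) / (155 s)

Expand each in SI base units:
  (1) [electric field strength] = kg·m·s⁻³·A⁻¹
  (2) [m·s⁻¹] · [kg·s⁻²·A⁻¹] = kg·m·s⁻³·A⁻¹
  (3) kg·m·s⁻³·A⁻¹
  (4) [kg·m²·s⁻²·A⁻²] / [s] = kg·m²·s⁻³·A⁻²
All reduce to kg·m·s⁻³·A⁻¹ except (4), which is kg·m²·s⁻³·A⁻².

(4)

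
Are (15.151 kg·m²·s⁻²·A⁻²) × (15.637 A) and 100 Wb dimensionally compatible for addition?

Yes

Work out the base dimensions of each:
  (15.151 kg·m²·s⁻²·A⁻²) × (15.637 A):  [kg·m²·s⁻²·A⁻²] · [A] = kg·m²·s⁻²·A⁻¹
  100 Wb:  Wb = V·s = kg·m²·s⁻²·A⁻¹
Both are kg·m²·s⁻²·A⁻¹, so they have the same dimensions and can be added.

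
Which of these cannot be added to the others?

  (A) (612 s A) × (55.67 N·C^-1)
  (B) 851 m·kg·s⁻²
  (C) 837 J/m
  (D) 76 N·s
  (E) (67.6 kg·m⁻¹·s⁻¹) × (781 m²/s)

(D)

Expand each in SI base units:
  (A) [s·A] · [kg·m·s⁻³·A⁻¹] = kg·m·s⁻²
  (B) kg·m·s⁻²
  (C) J·m⁻¹ = N·m·m⁻¹ = kg·m·s⁻²
  (D) N·s = kg·m·s⁻²·s = kg·m·s⁻¹
  (E) [kg·m⁻¹·s⁻¹] · [m²·s⁻¹] = kg·m·s⁻²
All reduce to kg·m·s⁻² except (D), which is kg·m·s⁻¹.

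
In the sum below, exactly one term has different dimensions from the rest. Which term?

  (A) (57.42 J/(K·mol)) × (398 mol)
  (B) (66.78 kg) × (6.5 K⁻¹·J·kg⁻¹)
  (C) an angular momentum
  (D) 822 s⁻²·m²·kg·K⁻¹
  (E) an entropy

(C)

Reduce each to base SI dimensions:
  (A) [kg·m²·s⁻²·K⁻¹·mol⁻¹] · [mol] = kg·m²·s⁻²·K⁻¹
  (B) [kg] · [m²·s⁻²·K⁻¹] = kg·m²·s⁻²·K⁻¹
  (C) [angular momentum] = kg·m²·s⁻¹
  (D) kg·m²·s⁻²·K⁻¹
  (E) [entropy] = kg·m²·s⁻²·K⁻¹
All reduce to kg·m²·s⁻²·K⁻¹ except (C), which is kg·m²·s⁻¹.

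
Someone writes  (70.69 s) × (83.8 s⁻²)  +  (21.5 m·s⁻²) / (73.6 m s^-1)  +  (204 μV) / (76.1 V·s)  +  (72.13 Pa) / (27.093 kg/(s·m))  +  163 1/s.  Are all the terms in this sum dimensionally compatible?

Yes

Work out the base dimensions of each:
  (70.69 s) × (83.8 s⁻²):  [s] · [s⁻²] = s⁻¹
  (21.5 m·s⁻²) / (73.6 m s^-1):  [m·s⁻²] / [m·s⁻¹] = s⁻¹
  (204 μV) / (76.1 V·s):  [kg·m²·s⁻³·A⁻¹] / [kg·m²·s⁻²·A⁻¹] = s⁻¹
  (72.13 Pa) / (27.093 kg/(s·m)):  [kg·m⁻¹·s⁻²] / [kg·m⁻¹·s⁻¹] = s⁻¹
  163 1/s:  s⁻¹
Every term reduces to s⁻¹.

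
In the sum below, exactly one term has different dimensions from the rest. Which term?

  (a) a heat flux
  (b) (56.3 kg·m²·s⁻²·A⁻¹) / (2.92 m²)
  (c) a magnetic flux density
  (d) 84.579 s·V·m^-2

Dimensions:
  (a) [heat flux] = kg·s⁻³
  (b) [kg·m²·s⁻²·A⁻¹] / [m²] = kg·s⁻²·A⁻¹
  (c) [magnetic flux density] = kg·s⁻²·A⁻¹
  (d) V·s·m⁻² = J·C⁻¹·s·m⁻² = kg·s⁻²·A⁻¹
All reduce to kg·s⁻²·A⁻¹ except (a), which is kg·s⁻³.

(a)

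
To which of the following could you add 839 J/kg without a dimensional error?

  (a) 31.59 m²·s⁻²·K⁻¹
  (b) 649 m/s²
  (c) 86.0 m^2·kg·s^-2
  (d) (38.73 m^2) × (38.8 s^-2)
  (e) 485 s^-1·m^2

Reference: J·kg⁻¹ = N·m·kg⁻¹ = m²·s⁻².
Each option:
  (a) m²·s⁻²·K⁻¹
  (b) m·s⁻²
  (c) kg·m²·s⁻²
  (d) [m²] · [s⁻²] = m²·s⁻²  ← same
  (e) m²·s⁻¹
Only (d) matches m²·s⁻².

(d)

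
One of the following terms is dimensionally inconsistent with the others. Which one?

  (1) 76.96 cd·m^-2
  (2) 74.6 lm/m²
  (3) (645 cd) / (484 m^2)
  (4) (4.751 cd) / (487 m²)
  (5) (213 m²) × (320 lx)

(5)

Expand each in SI base units:
  (1) cd·m⁻² = m⁻²·cd
  (2) lm·m⁻² = cd·m⁻² = m⁻²·cd
  (3) [cd] / [m²] = m⁻²·cd
  (4) [cd] / [m²] = m⁻²·cd
  (5) [m²] · [m⁻²·cd] = cd
All reduce to m⁻²·cd except (5), which is cd.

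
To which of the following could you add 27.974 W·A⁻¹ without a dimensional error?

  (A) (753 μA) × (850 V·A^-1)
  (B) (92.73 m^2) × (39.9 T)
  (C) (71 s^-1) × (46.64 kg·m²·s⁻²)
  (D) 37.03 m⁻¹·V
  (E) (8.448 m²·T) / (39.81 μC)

(A)

Reference: W·A⁻¹ = J·s⁻¹·A⁻¹ = kg·m²·s⁻³·A⁻¹.
Each option:
  (A) [A] · [kg·m²·s⁻³·A⁻²] = kg·m²·s⁻³·A⁻¹  ← same
  (B) [m²] · [kg·s⁻²·A⁻¹] = kg·m²·s⁻²·A⁻¹
  (C) [s⁻¹] · [kg·m²·s⁻²] = kg·m²·s⁻³
  (D) V·m⁻¹ = J·C⁻¹·m⁻¹ = kg·m·s⁻³·A⁻¹
  (E) [kg·m²·s⁻²·A⁻¹] / [s·A] = kg·m²·s⁻³·A⁻²
Only (A) matches kg·m²·s⁻³·A⁻¹.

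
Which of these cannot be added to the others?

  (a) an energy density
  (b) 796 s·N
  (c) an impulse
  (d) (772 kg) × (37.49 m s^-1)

Reduce each to base SI dimensions:
  (a) [energy density] = kg·m⁻¹·s⁻²
  (b) N·s = kg·m·s⁻²·s = kg·m·s⁻¹
  (c) [impulse] = kg·m·s⁻¹
  (d) [kg] · [m·s⁻¹] = kg·m·s⁻¹
All reduce to kg·m·s⁻¹ except (a), which is kg·m⁻¹·s⁻².

(a)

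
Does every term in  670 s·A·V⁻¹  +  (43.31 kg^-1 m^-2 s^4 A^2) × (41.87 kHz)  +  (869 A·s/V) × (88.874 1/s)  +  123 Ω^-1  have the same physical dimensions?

No

Reduce each to base SI dimensions:
  670 s·A·V⁻¹:  A·s·V⁻¹ = A·s·(J·C⁻¹)⁻¹ = kg⁻¹·m⁻²·s⁴·A²
  (43.31 kg^-1 m^-2 s^4 A^2) × (41.87 kHz):  [kg⁻¹·m⁻²·s⁴·A²] · [s⁻¹] = kg⁻¹·m⁻²·s³·A²
  (869 A·s/V) × (88.874 1/s):  [kg⁻¹·m⁻²·s⁴·A²] · [s⁻¹] = kg⁻¹·m⁻²·s³·A²
  123 Ω^-1:  Ω⁻¹ = (V·A⁻¹)⁻¹ = kg⁻¹·m⁻²·s³·A²
The terms do not share a single dimension (kg⁻¹·m⁻²·s³·A² vs kg⁻¹·m⁻²·s⁴·A²).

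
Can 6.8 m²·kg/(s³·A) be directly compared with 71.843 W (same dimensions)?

Work out the base dimensions of each:
  6.8 m²·kg/(s³·A):  kg·m²·s⁻³·A⁻¹
  71.843 W:  W = J·s⁻¹ = kg·m²·s⁻³
kg·m²·s⁻³·A⁻¹ ≠ kg·m²·s⁻³, so they cannot be added.

No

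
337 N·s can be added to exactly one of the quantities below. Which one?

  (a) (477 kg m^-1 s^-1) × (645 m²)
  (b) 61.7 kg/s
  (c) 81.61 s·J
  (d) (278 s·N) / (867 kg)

Reference: N·s = kg·m·s⁻²·s = kg·m·s⁻¹.
Each option:
  (a) [kg·m⁻¹·s⁻¹] · [m²] = kg·m·s⁻¹  ← same
  (b) kg·s⁻¹
  (c) J·s = N·m·s = kg·m²·s⁻¹
  (d) [kg·m·s⁻¹] / [kg] = m·s⁻¹
Only (a) matches kg·m·s⁻¹.

(a)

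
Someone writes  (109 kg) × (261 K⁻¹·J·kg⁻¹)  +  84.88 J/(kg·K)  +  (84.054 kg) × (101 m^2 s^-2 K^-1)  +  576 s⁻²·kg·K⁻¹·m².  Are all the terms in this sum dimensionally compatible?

Expand each in SI base units:
  (109 kg) × (261 K⁻¹·J·kg⁻¹):  [kg] · [m²·s⁻²·K⁻¹] = kg·m²·s⁻²·K⁻¹
  84.88 J/(kg·K):  J·kg⁻¹·K⁻¹ = N·m·kg⁻¹·K⁻¹ = m²·s⁻²·K⁻¹
  (84.054 kg) × (101 m^2 s^-2 K^-1):  [kg] · [m²·s⁻²·K⁻¹] = kg·m²·s⁻²·K⁻¹
  576 s⁻²·kg·K⁻¹·m²:  kg·m²·s⁻²·K⁻¹
The terms do not share a single dimension (kg·m²·s⁻²·K⁻¹ vs m²·s⁻²·K⁻¹).

No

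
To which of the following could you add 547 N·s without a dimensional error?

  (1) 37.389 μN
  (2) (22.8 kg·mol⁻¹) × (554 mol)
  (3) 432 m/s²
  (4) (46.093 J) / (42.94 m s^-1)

Reference: N·s = kg·m·s⁻²·s = kg·m·s⁻¹.
Each option:
  (1) N = kg·m·s⁻²
  (2) [kg·mol⁻¹] · [mol] = kg
  (3) m·s⁻²
  (4) [kg·m²·s⁻²] / [m·s⁻¹] = kg·m·s⁻¹  ← same
Only (4) matches kg·m·s⁻¹.

(4)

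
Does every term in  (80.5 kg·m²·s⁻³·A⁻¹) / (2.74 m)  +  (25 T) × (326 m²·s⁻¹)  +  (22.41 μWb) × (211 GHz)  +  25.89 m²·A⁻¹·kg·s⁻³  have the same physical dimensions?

No

Reduce each to base SI dimensions:
  (80.5 kg·m²·s⁻³·A⁻¹) / (2.74 m):  [kg·m²·s⁻³·A⁻¹] / [m] = kg·m·s⁻³·A⁻¹
  (25 T) × (326 m²·s⁻¹):  [kg·s⁻²·A⁻¹] · [m²·s⁻¹] = kg·m²·s⁻³·A⁻¹
  (22.41 μWb) × (211 GHz):  [kg·m²·s⁻²·A⁻¹] · [s⁻¹] = kg·m²·s⁻³·A⁻¹
  25.89 m²·A⁻¹·kg·s⁻³:  kg·m²·s⁻³·A⁻¹
The terms do not share a single dimension (kg·m²·s⁻³·A⁻¹ vs kg·m·s⁻³·A⁻¹).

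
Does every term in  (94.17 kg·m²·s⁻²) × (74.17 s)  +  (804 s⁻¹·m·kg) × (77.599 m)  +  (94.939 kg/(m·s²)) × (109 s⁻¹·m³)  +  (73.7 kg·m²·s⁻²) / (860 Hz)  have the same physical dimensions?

Dimensions:
  (94.17 kg·m²·s⁻²) × (74.17 s):  [kg·m²·s⁻²] · [s] = kg·m²·s⁻¹
  (804 s⁻¹·m·kg) × (77.599 m):  [kg·m·s⁻¹] · [m] = kg·m²·s⁻¹
  (94.939 kg/(m·s²)) × (109 s⁻¹·m³):  [kg·m⁻¹·s⁻²] · [m³·s⁻¹] = kg·m²·s⁻³
  (73.7 kg·m²·s⁻²) / (860 Hz):  [kg·m²·s⁻²] / [s⁻¹] = kg·m²·s⁻¹
The terms do not share a single dimension (kg·m²·s⁻³ vs kg·m²·s⁻¹).

No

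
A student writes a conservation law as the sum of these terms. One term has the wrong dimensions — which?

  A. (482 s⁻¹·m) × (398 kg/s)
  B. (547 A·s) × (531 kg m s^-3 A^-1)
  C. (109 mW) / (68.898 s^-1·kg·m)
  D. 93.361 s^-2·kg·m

Work out the base dimensions of each:
  A. [m·s⁻¹] · [kg·s⁻¹] = kg·m·s⁻²
  B. [s·A] · [kg·m·s⁻³·A⁻¹] = kg·m·s⁻²
  C. [kg·m²·s⁻³] / [kg·m·s⁻¹] = m·s⁻²
  D. kg·m·s⁻²
All reduce to kg·m·s⁻² except C., which is m·s⁻².

C.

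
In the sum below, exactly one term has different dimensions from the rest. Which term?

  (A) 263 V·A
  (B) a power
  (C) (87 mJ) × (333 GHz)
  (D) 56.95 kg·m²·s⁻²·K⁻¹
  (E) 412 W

Expand each in SI base units:
  (A) V·A = J·C⁻¹·A = kg·m²·s⁻³
  (B) [power] = kg·m²·s⁻³
  (C) [kg·m²·s⁻²] · [s⁻¹] = kg·m²·s⁻³
  (D) kg·m²·s⁻²·K⁻¹
  (E) W = J·s⁻¹ = kg·m²·s⁻³
All reduce to kg·m²·s⁻³ except (D), which is kg·m²·s⁻²·K⁻¹.

(D)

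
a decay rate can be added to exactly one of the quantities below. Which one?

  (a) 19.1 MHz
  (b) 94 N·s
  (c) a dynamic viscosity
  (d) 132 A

Reference: [decay rate] = s⁻¹.
Each option:
  (a) Hz = s⁻¹  ← same
  (b) N·s = kg·m·s⁻²·s = kg·m·s⁻¹
  (c) [dynamic viscosity] = kg·m⁻¹·s⁻¹
  (d) A
Only (a) matches s⁻¹.

(a)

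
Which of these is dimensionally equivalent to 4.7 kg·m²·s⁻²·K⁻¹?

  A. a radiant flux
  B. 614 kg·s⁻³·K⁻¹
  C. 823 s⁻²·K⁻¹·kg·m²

C.

Reference: kg·m²·s⁻²·K⁻¹.
Each option:
  A. [radiant flux] = kg·m²·s⁻³
  B. kg·s⁻³·K⁻¹
  C. kg·m²·s⁻²·K⁻¹  ← same
Only C. matches kg·m²·s⁻²·K⁻¹.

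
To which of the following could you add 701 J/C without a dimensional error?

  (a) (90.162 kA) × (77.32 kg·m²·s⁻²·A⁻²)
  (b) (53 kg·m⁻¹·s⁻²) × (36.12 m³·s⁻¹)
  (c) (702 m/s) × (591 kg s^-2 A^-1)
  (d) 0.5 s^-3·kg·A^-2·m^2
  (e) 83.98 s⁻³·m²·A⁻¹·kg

(e)

Reference: J·C⁻¹ = N·m·(s·A)⁻¹ = kg·m²·s⁻³·A⁻¹.
Each option:
  (a) [A] · [kg·m²·s⁻²·A⁻²] = kg·m²·s⁻²·A⁻¹
  (b) [kg·m⁻¹·s⁻²] · [m³·s⁻¹] = kg·m²·s⁻³
  (c) [m·s⁻¹] · [kg·s⁻²·A⁻¹] = kg·m·s⁻³·A⁻¹
  (d) kg·m²·s⁻³·A⁻²
  (e) kg·m²·s⁻³·A⁻¹  ← same
Only (e) matches kg·m²·s⁻³·A⁻¹.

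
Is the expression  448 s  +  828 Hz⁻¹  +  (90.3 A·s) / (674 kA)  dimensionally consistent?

Yes

Dimensions:
  448 s:  s
  828 Hz⁻¹:  Hz⁻¹ = (s⁻¹)⁻¹ = s
  (90.3 A·s) / (674 kA):  [s·A] / [A] = s
Every term reduces to s.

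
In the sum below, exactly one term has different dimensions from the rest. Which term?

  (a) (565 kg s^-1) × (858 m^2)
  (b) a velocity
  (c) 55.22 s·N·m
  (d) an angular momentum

(b)

Work out the base dimensions of each:
  (a) [kg·s⁻¹] · [m²] = kg·m²·s⁻¹
  (b) [velocity] = m·s⁻¹
  (c) N·m·s = kg·m·s⁻²·m·s = kg·m²·s⁻¹
  (d) [angular momentum] = kg·m²·s⁻¹
All reduce to kg·m²·s⁻¹ except (b), which is m·s⁻¹.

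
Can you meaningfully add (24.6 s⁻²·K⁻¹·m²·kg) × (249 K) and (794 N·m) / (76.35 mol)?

Reduce each to base SI dimensions:
  (24.6 s⁻²·K⁻¹·m²·kg) × (249 K):  [kg·m²·s⁻²·K⁻¹] · [K] = kg·m²·s⁻²
  (794 N·m) / (76.35 mol):  [kg·m²·s⁻²] / [mol] = kg·m²·s⁻²·mol⁻¹
kg·m²·s⁻² ≠ kg·m²·s⁻²·mol⁻¹, so they cannot be added.

No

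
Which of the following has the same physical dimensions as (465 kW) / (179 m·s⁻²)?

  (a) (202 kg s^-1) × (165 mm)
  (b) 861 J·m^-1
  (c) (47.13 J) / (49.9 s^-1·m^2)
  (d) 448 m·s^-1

Reference: [kg·m²·s⁻³] / [m·s⁻²] = kg·m·s⁻¹.
Each option:
  (a) [kg·s⁻¹] · [m] = kg·m·s⁻¹  ← same
  (b) J·m⁻¹ = N·m·m⁻¹ = kg·m·s⁻²
  (c) [kg·m²·s⁻²] / [m²·s⁻¹] = kg·s⁻¹
  (d) m·s⁻¹
Only (a) matches kg·m·s⁻¹.

(a)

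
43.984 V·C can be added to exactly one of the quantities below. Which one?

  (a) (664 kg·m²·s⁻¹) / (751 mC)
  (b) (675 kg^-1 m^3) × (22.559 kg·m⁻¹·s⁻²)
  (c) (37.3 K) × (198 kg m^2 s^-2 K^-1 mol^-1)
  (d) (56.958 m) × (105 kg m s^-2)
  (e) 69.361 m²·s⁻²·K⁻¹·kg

Reference: C·V = s·A·J·C⁻¹ = kg·m²·s⁻².
Each option:
  (a) [kg·m²·s⁻¹] / [s·A] = kg·m²·s⁻²·A⁻¹
  (b) [kg⁻¹·m³] · [kg·m⁻¹·s⁻²] = m²·s⁻²
  (c) [K] · [kg·m²·s⁻²·K⁻¹·mol⁻¹] = kg·m²·s⁻²·mol⁻¹
  (d) [m] · [kg·m·s⁻²] = kg·m²·s⁻²  ← same
  (e) kg·m²·s⁻²·K⁻¹
Only (d) matches kg·m²·s⁻².

(d)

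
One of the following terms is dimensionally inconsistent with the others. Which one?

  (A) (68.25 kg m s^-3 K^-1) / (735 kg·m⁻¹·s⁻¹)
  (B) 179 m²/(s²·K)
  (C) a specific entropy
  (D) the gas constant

Expand each in SI base units:
  (A) [kg·m·s⁻³·K⁻¹] / [kg·m⁻¹·s⁻¹] = m²·s⁻²·K⁻¹
  (B) m²·s⁻²·K⁻¹
  (C) [specific entropy] = m²·s⁻²·K⁻¹
  (D) [gas constant] = kg·m²·s⁻²·K⁻¹·mol⁻¹
All reduce to m²·s⁻²·K⁻¹ except (D), which is kg·m²·s⁻²·K⁻¹·mol⁻¹.

(D)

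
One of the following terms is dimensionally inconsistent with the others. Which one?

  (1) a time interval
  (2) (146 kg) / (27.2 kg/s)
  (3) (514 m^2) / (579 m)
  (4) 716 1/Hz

Reduce each to base SI dimensions:
  (1) [time interval] = s
  (2) [kg] / [kg·s⁻¹] = s
  (3) [m²] / [m] = m
  (4) Hz⁻¹ = (s⁻¹)⁻¹ = s
All reduce to s except (3), which is m.

(3)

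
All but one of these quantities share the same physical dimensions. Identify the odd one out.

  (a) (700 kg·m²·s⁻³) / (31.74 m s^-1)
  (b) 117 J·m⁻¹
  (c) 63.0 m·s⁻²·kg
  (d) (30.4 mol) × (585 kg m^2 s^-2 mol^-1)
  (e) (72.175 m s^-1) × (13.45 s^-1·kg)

(d)

Dimensions:
  (a) [kg·m²·s⁻³] / [m·s⁻¹] = kg·m·s⁻²
  (b) J·m⁻¹ = N·m·m⁻¹ = kg·m·s⁻²
  (c) kg·m·s⁻²
  (d) [mol] · [kg·m²·s⁻²·mol⁻¹] = kg·m²·s⁻²
  (e) [m·s⁻¹] · [kg·s⁻¹] = kg·m·s⁻²
All reduce to kg·m·s⁻² except (d), which is kg·m²·s⁻².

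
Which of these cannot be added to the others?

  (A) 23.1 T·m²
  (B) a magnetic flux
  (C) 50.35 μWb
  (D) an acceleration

Dimensions:
  (A) T·m² = Wb·m⁻²·m² = kg·m²·s⁻²·A⁻¹
  (B) [magnetic flux] = kg·m²·s⁻²·A⁻¹
  (C) Wb = V·s = kg·m²·s⁻²·A⁻¹
  (D) [acceleration] = m·s⁻²
All reduce to kg·m²·s⁻²·A⁻¹ except (D), which is m·s⁻².

(D)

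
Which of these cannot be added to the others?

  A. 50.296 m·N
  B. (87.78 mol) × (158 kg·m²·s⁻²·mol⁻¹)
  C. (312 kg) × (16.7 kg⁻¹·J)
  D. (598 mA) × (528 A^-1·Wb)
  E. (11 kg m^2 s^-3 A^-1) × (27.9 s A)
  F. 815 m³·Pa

Work out the base dimensions of each:
  A. N·m = kg·m·s⁻²·m = kg·m²·s⁻²
  B. [mol] · [kg·m²·s⁻²·mol⁻¹] = kg·m²·s⁻²
  C. [kg] · [m²·s⁻²] = kg·m²·s⁻²
  D. [A] · [kg·m²·s⁻²·A⁻²] = kg·m²·s⁻²·A⁻¹
  E. [kg·m²·s⁻³·A⁻¹] · [s·A] = kg·m²·s⁻²
  F. Pa·m³ = N·m⁻²·m³ = kg·m²·s⁻²
All reduce to kg·m²·s⁻² except D., which is kg·m²·s⁻²·A⁻¹.

D.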